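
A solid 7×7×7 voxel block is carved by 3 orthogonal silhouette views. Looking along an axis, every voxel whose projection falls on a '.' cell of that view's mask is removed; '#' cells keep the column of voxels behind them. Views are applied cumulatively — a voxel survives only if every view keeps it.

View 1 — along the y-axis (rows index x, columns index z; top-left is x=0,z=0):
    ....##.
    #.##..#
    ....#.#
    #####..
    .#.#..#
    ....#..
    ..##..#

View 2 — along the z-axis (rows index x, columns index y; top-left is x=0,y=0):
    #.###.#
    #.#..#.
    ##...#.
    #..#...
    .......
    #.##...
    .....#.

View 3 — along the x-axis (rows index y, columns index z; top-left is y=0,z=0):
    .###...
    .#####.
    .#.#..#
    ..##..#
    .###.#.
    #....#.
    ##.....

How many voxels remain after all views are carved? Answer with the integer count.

initial block: 7^3 = 343
  1. axis=1 (XZ plane), |mask|=20  ⇒  voxels=140
  2. axis=2 (XY plane), |mask|=17  ⇒  voxels=44
  3. axis=0 (YZ plane), |mask|=22  ⇒  voxels=12

voxel count = 12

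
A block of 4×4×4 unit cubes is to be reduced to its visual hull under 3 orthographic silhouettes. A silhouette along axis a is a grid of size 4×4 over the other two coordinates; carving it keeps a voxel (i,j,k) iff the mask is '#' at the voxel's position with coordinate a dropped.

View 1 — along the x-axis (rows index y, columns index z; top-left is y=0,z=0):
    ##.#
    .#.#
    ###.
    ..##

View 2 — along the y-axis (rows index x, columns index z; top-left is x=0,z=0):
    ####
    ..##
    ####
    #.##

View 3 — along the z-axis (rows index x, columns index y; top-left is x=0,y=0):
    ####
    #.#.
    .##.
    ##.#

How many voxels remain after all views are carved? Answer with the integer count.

before carving: 64 voxels (4×4×4)
[1] x-view keeps 10 columns → grid now 40
[2] y-view keeps 13 columns → grid now 32
[3] z-view keeps 11 columns → grid now 22

voxel count = 22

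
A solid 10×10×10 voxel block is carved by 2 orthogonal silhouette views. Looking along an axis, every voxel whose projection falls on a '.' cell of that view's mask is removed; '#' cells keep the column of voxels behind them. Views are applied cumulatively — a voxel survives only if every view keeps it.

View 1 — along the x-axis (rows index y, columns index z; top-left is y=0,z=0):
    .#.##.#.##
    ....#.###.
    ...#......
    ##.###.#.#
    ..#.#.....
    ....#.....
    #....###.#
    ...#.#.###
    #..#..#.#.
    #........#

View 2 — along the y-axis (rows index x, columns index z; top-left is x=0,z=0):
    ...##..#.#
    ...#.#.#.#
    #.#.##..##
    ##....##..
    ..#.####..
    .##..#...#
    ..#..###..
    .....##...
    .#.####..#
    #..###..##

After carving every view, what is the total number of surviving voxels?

voxel count = 169

initial block: 10^3 = 1000
step 1: project along x, AND mask (37/100) → |grid| = 370
step 2: project along y, AND mask (45/100) → |grid| = 169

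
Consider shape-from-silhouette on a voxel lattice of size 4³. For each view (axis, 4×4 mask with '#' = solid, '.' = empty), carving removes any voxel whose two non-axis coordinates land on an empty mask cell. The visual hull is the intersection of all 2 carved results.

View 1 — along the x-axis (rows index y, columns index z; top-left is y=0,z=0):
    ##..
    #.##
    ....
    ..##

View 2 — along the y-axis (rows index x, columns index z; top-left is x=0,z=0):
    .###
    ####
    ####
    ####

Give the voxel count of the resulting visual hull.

start: 4×4×4 = 64 voxels
step 1: project along x, AND mask (7/16) → |grid| = 28
step 2: project along y, AND mask (15/16) → |grid| = 26

|visual hull| = 26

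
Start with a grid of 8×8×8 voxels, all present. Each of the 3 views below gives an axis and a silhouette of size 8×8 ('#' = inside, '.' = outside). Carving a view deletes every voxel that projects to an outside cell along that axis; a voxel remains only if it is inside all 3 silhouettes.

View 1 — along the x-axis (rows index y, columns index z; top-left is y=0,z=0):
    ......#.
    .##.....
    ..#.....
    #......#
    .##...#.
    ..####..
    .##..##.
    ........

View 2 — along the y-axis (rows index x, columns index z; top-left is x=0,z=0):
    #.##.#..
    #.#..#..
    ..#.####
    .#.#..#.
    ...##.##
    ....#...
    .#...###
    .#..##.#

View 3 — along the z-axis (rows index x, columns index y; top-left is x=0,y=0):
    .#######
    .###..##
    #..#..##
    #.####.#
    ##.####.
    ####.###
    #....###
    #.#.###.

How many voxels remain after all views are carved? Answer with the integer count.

full grid |V| = 512
carve view 1 (along x, YZ-mask fill 17/64): 136 voxels remain
carve view 2 (along y, XZ-mask fill 28/64): 59 voxels remain
carve view 3 (along z, XY-mask fill 44/64): 40 voxels remain

voxel count = 40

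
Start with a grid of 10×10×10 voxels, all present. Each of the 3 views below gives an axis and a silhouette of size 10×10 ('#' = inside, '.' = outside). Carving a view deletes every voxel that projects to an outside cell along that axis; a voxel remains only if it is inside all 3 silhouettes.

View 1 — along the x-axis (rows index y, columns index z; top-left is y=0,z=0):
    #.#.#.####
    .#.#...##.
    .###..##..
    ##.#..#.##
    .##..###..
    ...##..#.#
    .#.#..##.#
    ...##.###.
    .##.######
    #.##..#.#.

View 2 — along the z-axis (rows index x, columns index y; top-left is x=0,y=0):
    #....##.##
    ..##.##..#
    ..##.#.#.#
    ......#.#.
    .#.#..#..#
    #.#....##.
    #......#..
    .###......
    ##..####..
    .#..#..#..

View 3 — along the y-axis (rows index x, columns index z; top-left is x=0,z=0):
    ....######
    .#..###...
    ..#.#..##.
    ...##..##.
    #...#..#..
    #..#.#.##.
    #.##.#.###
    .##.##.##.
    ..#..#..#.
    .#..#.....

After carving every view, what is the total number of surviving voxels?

82 voxels

full grid |V| = 1000
step 1: project along x, AND mask (54/100) → |grid| = 540
step 2: project along z, AND mask (39/100) → |grid| = 208
step 3: project along y, AND mask (44/100) → |grid| = 82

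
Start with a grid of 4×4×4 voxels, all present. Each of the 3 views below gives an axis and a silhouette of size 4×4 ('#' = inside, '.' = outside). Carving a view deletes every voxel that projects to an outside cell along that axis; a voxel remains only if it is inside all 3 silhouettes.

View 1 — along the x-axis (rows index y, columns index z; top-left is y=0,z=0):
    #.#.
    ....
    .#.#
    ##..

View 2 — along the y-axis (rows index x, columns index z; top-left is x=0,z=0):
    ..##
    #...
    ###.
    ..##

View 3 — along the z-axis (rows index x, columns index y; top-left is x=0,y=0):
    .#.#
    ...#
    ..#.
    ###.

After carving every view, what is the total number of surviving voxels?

4 voxels

initial block: 4^3 = 64
[1] x-view keeps 6 columns → grid now 24
[2] y-view keeps 8 columns → grid now 11
[3] z-view keeps 7 columns → grid now 4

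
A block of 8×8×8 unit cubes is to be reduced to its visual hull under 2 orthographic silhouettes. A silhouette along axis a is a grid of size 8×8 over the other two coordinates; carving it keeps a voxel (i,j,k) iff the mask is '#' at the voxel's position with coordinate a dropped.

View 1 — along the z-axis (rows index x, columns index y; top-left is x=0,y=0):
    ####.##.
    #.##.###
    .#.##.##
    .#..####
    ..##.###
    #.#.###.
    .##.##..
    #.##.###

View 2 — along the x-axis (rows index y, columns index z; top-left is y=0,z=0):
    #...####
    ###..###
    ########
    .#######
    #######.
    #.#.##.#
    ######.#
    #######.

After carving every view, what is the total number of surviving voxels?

274 voxels

initial block: 8^3 = 512
carve view 1 (along z, XY-mask fill 42/64): 336 voxels remain
carve view 2 (along x, YZ-mask fill 52/64): 274 voxels remain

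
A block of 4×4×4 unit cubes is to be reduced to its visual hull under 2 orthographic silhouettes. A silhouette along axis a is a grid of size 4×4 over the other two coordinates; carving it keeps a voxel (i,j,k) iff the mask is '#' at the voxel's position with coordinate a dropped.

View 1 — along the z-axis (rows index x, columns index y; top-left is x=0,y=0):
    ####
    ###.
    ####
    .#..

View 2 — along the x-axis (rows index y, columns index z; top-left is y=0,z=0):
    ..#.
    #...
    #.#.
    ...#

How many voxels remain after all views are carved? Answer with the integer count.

|visual hull| = 15

before carving: 64 voxels (4×4×4)
carve view 1 (along z, XY-mask fill 12/16): 48 voxels remain
carve view 2 (along x, YZ-mask fill 5/16): 15 voxels remain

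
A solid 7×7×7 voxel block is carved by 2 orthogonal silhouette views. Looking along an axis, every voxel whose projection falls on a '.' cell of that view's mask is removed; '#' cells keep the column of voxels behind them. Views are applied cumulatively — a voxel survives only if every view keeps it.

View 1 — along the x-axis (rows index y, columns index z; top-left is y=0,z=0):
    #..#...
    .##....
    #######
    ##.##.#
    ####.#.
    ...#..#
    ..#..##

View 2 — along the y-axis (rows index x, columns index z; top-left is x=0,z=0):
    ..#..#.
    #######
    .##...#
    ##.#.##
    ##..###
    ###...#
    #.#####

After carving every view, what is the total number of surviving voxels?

remaining voxels: 120

full grid |V| = 343
[1] x-view keeps 26 columns → grid now 182
[2] y-view keeps 32 columns → grid now 120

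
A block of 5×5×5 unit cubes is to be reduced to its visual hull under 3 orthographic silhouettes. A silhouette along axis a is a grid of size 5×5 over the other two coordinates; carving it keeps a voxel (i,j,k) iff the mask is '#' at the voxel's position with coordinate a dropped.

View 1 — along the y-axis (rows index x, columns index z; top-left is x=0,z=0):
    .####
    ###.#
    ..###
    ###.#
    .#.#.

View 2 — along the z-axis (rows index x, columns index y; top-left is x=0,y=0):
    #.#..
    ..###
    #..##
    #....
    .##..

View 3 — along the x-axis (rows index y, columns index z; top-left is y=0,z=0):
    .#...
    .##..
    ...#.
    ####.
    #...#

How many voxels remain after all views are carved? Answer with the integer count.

|visual hull| = 13

start: 5×5×5 = 125 voxels
  1. axis=1 (XZ plane), |mask|=17  ⇒  voxels=85
  2. axis=2 (XY plane), |mask|=11  ⇒  voxels=37
  3. axis=0 (YZ plane), |mask|=10  ⇒  voxels=13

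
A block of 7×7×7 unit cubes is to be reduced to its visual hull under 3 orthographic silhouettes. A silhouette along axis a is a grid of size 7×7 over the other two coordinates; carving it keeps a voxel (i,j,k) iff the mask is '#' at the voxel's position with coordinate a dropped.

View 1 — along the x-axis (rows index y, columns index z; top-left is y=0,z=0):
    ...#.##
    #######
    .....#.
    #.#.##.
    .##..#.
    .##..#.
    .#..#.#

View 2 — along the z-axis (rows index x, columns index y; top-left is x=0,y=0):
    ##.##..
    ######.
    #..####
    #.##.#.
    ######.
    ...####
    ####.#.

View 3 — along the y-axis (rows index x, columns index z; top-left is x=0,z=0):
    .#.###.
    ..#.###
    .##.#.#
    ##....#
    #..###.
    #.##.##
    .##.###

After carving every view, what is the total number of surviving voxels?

start: 7×7×7 = 343 voxels
V1 x: intersect with YZ mask (24 set) -- 168 left
V2 z: intersect with XY mask (34 set) -- 117 left
V3 y: intersect with XZ mask (29 set) -- 71 left

voxel count = 71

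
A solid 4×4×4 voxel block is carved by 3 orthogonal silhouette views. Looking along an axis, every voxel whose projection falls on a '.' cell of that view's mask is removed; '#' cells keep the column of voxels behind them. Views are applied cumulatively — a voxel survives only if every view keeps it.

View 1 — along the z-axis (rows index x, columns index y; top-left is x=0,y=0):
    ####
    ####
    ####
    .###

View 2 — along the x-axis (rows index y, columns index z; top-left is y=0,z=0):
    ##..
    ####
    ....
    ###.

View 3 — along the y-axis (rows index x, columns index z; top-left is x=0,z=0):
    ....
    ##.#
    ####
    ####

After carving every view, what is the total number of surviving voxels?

remaining voxels: 23

initial block: 4^3 = 64
[1] z-view keeps 15 columns → grid now 60
[2] x-view keeps 9 columns → grid now 34
[3] y-view keeps 11 columns → grid now 23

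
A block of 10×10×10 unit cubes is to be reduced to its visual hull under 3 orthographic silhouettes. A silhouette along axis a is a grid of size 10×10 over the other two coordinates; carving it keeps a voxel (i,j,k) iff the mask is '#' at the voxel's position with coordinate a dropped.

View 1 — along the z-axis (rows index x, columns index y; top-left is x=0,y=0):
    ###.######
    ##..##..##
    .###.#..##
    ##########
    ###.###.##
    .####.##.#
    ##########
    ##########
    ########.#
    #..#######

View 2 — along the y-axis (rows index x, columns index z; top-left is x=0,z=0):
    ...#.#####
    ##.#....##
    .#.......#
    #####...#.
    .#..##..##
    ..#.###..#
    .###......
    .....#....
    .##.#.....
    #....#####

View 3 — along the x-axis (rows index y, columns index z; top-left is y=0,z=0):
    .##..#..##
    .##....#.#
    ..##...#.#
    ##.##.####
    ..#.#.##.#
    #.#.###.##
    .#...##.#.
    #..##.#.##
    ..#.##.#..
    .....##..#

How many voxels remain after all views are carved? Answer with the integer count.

remaining voxels: 168

start: 10×10×10 = 1000 voxels
[1] z-view keeps 83 columns → grid now 830
[2] y-view keeps 42 columns → grid now 346
[3] x-view keeps 50 columns → grid now 168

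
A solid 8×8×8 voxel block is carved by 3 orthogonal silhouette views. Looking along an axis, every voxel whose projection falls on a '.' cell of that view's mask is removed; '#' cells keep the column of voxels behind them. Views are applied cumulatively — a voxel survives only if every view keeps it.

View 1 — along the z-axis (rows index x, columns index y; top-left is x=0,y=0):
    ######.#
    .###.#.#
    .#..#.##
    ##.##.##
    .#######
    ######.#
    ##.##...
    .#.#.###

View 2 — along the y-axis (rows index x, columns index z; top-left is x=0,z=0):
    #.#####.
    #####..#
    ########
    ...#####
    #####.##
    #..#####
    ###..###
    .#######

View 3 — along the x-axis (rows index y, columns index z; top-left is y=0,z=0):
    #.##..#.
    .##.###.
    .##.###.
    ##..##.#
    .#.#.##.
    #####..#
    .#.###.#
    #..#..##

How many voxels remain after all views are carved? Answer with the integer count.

voxel count = 169

start: 8×8×8 = 512 voxels
after view 1 [z-axis, 45 of 64 cells solid] → remaining = 360
after view 2 [y-axis, 51 of 64 cells solid] → remaining = 284
after view 3 [x-axis, 38 of 64 cells solid] → remaining = 169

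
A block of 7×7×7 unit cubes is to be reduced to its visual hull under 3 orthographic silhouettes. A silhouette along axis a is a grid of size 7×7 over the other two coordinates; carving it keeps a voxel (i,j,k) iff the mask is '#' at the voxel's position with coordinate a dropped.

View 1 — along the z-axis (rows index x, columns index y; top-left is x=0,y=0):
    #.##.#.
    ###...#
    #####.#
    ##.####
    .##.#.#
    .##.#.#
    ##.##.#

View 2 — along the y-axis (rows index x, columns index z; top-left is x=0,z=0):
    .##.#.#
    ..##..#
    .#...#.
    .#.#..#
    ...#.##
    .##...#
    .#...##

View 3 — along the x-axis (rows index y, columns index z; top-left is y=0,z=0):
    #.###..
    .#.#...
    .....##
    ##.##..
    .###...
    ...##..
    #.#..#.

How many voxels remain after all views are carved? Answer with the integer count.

initial block: 7^3 = 343
carve view 1 (along z, XY-mask fill 33/49): 231 voxels remain
carve view 2 (along y, XZ-mask fill 21/49): 97 voxels remain
carve view 3 (along x, YZ-mask fill 20/49): 38 voxels remain

|visual hull| = 38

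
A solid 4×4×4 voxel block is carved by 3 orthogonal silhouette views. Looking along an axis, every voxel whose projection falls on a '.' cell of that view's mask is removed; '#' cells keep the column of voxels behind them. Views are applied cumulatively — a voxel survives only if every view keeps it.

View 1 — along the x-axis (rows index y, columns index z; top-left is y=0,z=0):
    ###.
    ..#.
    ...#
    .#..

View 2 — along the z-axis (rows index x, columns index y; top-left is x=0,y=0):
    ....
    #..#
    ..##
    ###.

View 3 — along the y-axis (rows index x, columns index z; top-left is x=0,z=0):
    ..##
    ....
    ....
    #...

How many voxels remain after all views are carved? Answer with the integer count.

1 voxels

before carving: 64 voxels (4×4×4)
step 1: project along x, AND mask (6/16) → |grid| = 24
step 2: project along z, AND mask (7/16) → |grid| = 11
step 3: project along y, AND mask (3/16) → |grid| = 1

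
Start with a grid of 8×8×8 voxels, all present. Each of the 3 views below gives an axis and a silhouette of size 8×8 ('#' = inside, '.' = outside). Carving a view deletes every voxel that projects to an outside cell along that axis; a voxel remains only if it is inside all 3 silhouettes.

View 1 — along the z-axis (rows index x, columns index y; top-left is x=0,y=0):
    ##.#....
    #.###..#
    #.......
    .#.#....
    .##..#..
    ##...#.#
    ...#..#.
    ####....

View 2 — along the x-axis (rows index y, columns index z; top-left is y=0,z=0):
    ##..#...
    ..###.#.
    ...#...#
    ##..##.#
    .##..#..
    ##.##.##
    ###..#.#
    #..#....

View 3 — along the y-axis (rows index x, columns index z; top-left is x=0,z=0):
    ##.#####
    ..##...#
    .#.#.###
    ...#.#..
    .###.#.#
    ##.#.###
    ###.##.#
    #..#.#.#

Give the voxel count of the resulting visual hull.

|visual hull| = 54

full grid |V| = 512
[1] z-view keeps 24 columns → grid now 192
[2] x-view keeps 30 columns → grid now 90
[3] y-view keeps 38 columns → grid now 54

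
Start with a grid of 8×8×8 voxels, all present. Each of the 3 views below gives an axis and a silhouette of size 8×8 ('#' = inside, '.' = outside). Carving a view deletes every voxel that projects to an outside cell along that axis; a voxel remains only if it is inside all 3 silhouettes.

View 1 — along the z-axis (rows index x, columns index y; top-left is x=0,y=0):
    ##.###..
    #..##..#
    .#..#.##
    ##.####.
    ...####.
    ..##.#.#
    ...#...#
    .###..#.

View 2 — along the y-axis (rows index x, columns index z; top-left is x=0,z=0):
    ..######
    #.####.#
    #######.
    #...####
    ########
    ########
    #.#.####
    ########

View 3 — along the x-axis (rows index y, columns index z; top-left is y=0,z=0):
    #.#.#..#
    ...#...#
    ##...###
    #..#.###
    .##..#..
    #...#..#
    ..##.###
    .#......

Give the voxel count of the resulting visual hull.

|visual hull| = 98

before carving: 512 voxels (8×8×8)
V1 z: intersect with XY mask (33 set) -- 264 left
V2 y: intersect with XZ mask (54 set) -- 220 left
V3 x: intersect with YZ mask (28 set) -- 98 left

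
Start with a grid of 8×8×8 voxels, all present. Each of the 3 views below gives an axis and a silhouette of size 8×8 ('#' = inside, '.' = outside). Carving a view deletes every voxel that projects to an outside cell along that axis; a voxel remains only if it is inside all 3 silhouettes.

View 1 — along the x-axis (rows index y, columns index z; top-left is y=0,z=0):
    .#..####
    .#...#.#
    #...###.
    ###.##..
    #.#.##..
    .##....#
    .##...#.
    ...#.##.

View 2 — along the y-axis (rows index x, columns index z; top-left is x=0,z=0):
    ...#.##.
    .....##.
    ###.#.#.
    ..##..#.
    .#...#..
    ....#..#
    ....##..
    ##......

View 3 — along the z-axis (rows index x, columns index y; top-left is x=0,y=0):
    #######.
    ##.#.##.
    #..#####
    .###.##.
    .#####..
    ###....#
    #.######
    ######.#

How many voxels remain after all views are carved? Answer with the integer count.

61 voxels

start: 8×8×8 = 512 voxels
  1. axis=0 (YZ plane), |mask|=30  ⇒  voxels=240
  2. axis=1 (XZ plane), |mask|=21  ⇒  voxels=86
  3. axis=2 (XY plane), |mask|=46  ⇒  voxels=61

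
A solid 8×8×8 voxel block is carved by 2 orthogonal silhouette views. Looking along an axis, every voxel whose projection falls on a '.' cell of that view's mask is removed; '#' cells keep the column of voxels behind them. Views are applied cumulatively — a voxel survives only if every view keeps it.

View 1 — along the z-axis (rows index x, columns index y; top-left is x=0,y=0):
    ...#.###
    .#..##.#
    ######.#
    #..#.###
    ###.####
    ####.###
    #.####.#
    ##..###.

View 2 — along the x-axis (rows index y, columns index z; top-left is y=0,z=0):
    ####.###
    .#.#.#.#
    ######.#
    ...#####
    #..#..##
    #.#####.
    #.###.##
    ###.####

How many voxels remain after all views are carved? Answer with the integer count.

full grid |V| = 512
after view 1 [z-axis, 45 of 64 cells solid] → remaining = 360
after view 2 [x-axis, 46 of 64 cells solid] → remaining = 262

262 voxels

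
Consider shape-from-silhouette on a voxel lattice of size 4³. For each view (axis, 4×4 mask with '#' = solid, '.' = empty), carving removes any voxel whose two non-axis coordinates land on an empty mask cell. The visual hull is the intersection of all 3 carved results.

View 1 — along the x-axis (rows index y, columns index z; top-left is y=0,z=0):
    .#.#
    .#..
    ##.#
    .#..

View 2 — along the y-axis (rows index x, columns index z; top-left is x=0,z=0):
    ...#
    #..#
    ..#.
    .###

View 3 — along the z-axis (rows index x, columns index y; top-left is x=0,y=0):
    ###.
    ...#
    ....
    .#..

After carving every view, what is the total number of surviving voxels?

full grid |V| = 64
carve view 1 (along x, YZ-mask fill 7/16): 28 voxels remain
carve view 2 (along y, XZ-mask fill 7/16): 11 voxels remain
carve view 3 (along z, XY-mask fill 5/16): 3 voxels remain

remaining voxels: 3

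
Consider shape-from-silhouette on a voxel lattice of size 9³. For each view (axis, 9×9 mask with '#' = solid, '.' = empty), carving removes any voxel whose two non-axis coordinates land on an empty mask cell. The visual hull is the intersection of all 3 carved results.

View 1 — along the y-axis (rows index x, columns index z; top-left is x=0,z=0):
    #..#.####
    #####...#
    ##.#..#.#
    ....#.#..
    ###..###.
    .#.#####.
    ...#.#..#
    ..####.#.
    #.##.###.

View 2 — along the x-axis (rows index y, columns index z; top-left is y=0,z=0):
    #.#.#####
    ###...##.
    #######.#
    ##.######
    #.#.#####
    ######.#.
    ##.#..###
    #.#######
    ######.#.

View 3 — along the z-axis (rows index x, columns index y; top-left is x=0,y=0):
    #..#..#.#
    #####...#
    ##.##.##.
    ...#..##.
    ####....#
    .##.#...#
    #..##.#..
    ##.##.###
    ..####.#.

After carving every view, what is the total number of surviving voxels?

178 voxels

full grid |V| = 729
  1. axis=1 (XZ plane), |mask|=45  ⇒  voxels=405
  2. axis=0 (YZ plane), |mask|=63  ⇒  voxels=315
  3. axis=2 (XY plane), |mask|=44  ⇒  voxels=178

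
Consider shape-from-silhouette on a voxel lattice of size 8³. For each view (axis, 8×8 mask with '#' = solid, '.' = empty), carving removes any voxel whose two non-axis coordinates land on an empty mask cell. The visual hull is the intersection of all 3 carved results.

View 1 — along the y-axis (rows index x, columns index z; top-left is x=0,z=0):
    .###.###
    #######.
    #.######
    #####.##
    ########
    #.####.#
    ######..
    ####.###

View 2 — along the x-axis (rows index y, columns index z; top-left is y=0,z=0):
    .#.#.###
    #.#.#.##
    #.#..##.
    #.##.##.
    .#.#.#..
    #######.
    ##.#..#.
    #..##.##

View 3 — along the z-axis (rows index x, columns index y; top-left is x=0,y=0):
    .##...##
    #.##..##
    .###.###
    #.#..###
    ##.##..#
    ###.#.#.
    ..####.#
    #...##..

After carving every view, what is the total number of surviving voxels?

|visual hull| = 153

start: 8×8×8 = 512 voxels
step 1: project along y, AND mask (54/64) → |grid| = 432
step 2: project along x, AND mask (38/64) → |grid| = 259
step 3: project along z, AND mask (38/64) → |grid| = 153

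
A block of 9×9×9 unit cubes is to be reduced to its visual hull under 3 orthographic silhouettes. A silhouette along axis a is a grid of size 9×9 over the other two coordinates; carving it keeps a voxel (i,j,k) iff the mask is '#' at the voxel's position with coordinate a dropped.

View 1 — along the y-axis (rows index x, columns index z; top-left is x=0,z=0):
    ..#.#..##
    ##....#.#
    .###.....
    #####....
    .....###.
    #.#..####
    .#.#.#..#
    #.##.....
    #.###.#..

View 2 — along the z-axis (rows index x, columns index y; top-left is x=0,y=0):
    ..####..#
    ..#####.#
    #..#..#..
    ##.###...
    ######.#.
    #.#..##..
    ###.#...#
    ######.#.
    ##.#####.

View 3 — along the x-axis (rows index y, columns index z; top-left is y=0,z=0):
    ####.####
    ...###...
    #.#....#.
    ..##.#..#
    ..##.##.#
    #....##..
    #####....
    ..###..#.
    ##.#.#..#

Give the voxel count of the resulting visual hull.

voxel count = 108

start: 9×9×9 = 729 voxels
[1] y-view keeps 37 columns → grid now 333
[2] z-view keeps 49 columns → grid now 199
[3] x-view keeps 40 columns → grid now 108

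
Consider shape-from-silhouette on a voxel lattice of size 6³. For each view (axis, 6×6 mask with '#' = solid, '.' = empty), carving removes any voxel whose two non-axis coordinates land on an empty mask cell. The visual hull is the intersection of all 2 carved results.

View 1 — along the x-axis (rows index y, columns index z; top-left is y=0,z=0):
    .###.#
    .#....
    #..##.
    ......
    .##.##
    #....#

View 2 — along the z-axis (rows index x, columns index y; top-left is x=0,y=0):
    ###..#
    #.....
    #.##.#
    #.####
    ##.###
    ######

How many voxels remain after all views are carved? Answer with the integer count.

61 voxels

before carving: 216 voxels (6×6×6)
carve view 1 (along x, YZ-mask fill 14/36): 84 voxels remain
carve view 2 (along z, XY-mask fill 25/36): 61 voxels remain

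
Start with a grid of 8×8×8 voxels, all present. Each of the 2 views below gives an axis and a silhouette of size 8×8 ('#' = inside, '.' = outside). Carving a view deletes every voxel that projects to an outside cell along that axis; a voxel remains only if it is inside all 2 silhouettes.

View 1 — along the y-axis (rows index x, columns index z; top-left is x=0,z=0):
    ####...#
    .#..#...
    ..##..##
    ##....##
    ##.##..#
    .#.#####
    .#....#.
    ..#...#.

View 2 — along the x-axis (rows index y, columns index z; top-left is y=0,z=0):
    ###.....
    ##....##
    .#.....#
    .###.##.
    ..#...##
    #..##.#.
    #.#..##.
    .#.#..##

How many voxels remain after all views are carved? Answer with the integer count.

|visual hull| = 121

start: 8×8×8 = 512 voxels
carve view 1 (along y, XZ-mask fill 30/64): 240 voxels remain
carve view 2 (along x, YZ-mask fill 29/64): 121 voxels remain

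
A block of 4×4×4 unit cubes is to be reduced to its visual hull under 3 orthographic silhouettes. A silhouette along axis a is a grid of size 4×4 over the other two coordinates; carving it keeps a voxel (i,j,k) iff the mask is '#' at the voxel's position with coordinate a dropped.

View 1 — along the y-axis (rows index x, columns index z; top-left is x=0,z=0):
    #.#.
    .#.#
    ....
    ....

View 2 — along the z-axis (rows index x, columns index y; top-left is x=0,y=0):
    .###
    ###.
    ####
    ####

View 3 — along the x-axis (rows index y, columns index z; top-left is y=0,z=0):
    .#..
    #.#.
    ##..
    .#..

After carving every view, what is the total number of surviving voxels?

before carving: 64 voxels (4×4×4)
  1. axis=1 (XZ plane), |mask|=4  ⇒  voxels=16
  2. axis=2 (XY plane), |mask|=14  ⇒  voxels=12
  3. axis=0 (YZ plane), |mask|=6  ⇒  voxels=5

5 voxels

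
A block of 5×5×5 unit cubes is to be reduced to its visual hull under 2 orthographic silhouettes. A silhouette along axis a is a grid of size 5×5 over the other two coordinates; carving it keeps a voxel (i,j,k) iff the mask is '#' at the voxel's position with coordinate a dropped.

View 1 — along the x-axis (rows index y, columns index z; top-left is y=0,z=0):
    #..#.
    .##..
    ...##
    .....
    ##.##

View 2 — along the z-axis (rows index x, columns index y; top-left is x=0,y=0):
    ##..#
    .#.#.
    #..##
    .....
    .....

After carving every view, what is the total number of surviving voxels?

|visual hull| = 16

before carving: 125 voxels (5×5×5)
  1. axis=0 (YZ plane), |mask|=10  ⇒  voxels=50
  2. axis=2 (XY plane), |mask|=8  ⇒  voxels=16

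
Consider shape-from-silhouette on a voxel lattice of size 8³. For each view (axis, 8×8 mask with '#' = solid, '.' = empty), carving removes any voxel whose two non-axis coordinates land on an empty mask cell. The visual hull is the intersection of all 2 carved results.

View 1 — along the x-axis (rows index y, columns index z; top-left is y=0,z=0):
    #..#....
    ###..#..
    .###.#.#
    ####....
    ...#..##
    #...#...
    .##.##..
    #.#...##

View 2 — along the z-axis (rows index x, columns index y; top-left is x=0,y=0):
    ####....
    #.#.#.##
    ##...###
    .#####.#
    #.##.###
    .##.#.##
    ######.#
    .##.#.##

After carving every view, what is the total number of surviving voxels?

156 voxels

before carving: 512 voxels (8×8×8)
V1 x: intersect with YZ mask (28 set) -- 224 left
V2 z: intersect with XY mask (43 set) -- 156 left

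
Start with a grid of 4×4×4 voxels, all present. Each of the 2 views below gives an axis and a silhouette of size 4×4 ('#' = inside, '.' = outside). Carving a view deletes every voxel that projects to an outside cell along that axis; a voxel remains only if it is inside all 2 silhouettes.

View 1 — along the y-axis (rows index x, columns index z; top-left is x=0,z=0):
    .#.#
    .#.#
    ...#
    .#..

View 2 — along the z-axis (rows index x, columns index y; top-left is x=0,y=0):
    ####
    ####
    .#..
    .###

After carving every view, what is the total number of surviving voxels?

before carving: 64 voxels (4×4×4)
after view 1 [y-axis, 6 of 16 cells solid] → remaining = 24
after view 2 [z-axis, 12 of 16 cells solid] → remaining = 20

remaining voxels: 20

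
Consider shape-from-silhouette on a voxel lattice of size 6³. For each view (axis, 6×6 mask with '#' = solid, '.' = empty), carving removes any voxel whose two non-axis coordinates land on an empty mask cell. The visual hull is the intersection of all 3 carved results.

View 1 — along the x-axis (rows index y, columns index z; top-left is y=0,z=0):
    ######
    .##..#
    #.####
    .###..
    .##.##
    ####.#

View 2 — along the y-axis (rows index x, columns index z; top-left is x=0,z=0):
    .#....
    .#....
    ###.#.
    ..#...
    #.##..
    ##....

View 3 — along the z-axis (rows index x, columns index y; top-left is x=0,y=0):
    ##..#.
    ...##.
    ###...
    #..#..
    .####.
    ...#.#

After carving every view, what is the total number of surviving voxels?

initial block: 6^3 = 216
carve view 1 (along x, YZ-mask fill 26/36): 156 voxels remain
carve view 2 (along y, XZ-mask fill 12/36): 54 voxels remain
carve view 3 (along z, XY-mask fill 16/36): 26 voxels remain

voxel count = 26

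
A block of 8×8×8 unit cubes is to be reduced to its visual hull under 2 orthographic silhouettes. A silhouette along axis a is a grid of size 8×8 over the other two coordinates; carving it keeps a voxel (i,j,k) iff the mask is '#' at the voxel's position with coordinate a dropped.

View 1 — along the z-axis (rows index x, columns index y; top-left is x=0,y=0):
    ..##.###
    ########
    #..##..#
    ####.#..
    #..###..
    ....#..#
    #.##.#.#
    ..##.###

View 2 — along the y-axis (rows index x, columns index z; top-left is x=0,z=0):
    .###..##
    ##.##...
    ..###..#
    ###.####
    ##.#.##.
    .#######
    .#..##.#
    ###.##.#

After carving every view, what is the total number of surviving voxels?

before carving: 512 voxels (8×8×8)
after view 1 [z-axis, 38 of 64 cells solid] → remaining = 304
after view 2 [y-axis, 42 of 64 cells solid] → remaining = 192

remaining voxels: 192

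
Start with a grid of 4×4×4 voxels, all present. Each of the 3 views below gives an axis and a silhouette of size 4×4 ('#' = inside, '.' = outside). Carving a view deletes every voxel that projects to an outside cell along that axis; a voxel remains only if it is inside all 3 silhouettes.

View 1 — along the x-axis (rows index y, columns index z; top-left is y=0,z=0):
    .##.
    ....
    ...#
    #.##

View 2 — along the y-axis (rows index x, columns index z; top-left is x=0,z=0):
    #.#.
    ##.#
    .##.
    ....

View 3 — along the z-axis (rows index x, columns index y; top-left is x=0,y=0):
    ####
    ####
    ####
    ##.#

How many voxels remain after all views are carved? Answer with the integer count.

full grid |V| = 64
  1. axis=0 (YZ plane), |mask|=6  ⇒  voxels=24
  2. axis=1 (XZ plane), |mask|=7  ⇒  voxels=10
  3. axis=2 (XY plane), |mask|=15  ⇒  voxels=10

|visual hull| = 10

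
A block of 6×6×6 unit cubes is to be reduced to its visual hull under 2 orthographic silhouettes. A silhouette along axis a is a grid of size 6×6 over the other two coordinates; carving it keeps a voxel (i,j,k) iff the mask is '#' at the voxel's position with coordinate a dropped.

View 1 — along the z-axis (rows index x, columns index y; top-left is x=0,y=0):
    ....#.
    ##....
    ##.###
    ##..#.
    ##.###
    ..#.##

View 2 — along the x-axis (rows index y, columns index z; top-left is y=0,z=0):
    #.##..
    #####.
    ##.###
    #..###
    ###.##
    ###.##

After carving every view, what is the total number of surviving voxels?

full grid |V| = 216
  1. axis=2 (XY plane), |mask|=19  ⇒  voxels=114
  2. axis=0 (YZ plane), |mask|=27  ⇒  voxels=85

voxel count = 85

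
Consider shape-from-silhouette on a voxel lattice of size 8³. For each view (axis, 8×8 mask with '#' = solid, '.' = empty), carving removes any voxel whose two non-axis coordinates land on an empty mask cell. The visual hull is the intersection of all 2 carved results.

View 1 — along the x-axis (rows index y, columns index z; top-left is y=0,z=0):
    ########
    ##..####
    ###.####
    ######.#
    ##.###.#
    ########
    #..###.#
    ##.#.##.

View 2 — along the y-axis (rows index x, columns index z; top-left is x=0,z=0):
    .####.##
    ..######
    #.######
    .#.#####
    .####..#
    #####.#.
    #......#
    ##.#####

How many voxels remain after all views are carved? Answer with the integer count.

start: 8×8×8 = 512 voxels
V1 x: intersect with YZ mask (52 set) -- 416 left
V2 y: intersect with XZ mask (45 set) -- 289 left

|visual hull| = 289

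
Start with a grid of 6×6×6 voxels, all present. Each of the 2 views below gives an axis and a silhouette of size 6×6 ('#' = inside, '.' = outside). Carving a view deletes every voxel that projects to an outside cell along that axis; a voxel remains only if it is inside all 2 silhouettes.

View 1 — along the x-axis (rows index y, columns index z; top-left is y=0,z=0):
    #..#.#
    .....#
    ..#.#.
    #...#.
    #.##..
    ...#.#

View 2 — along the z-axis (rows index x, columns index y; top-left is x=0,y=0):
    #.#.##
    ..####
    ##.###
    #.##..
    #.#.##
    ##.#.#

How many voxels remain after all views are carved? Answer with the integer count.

before carving: 216 voxels (6×6×6)
after view 1 [x-axis, 13 of 36 cells solid] → remaining = 78
after view 2 [z-axis, 24 of 36 cells solid] → remaining = 55

|visual hull| = 55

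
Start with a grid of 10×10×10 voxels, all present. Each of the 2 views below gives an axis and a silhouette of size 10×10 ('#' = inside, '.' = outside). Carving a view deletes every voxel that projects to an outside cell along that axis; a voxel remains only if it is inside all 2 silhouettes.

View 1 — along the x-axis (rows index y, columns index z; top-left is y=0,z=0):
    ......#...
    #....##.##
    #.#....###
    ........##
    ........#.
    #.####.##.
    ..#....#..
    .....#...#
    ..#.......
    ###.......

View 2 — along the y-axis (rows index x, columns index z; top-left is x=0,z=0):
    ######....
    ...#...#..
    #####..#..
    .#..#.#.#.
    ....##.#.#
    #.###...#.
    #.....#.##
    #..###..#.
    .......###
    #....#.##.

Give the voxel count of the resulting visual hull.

full grid |V| = 1000
after view 1 [x-axis, 29 of 100 cells solid] → remaining = 290
after view 2 [y-axis, 43 of 100 cells solid] → remaining = 126

|visual hull| = 126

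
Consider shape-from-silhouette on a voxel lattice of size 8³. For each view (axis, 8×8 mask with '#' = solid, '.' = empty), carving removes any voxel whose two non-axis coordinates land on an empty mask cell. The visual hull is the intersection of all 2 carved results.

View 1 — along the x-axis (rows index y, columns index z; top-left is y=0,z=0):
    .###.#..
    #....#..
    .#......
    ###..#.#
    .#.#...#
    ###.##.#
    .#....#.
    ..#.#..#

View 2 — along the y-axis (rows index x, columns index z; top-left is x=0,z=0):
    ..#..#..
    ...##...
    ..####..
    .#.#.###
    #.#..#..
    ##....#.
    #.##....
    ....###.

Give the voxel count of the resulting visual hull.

initial block: 8^3 = 512
V1 x: intersect with YZ mask (26 set) -- 208 left
V2 y: intersect with XZ mask (25 set) -- 78 left

78 voxels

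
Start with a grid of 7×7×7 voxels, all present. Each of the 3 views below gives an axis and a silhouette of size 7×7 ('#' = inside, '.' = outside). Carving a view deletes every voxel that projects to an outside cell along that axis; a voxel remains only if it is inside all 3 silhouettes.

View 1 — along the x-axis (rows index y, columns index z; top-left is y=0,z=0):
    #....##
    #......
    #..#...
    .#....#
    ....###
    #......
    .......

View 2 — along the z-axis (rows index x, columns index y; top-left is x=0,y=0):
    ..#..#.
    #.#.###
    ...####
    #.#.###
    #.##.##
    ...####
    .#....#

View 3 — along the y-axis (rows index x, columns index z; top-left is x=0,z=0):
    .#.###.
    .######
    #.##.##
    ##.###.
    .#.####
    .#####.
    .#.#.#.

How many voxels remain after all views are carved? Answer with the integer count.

before carving: 343 voxels (7×7×7)
after view 1 [x-axis, 12 of 49 cells solid] → remaining = 84
after view 2 [z-axis, 27 of 49 cells solid] → remaining = 42
after view 3 [y-axis, 33 of 49 cells solid] → remaining = 26

26 voxels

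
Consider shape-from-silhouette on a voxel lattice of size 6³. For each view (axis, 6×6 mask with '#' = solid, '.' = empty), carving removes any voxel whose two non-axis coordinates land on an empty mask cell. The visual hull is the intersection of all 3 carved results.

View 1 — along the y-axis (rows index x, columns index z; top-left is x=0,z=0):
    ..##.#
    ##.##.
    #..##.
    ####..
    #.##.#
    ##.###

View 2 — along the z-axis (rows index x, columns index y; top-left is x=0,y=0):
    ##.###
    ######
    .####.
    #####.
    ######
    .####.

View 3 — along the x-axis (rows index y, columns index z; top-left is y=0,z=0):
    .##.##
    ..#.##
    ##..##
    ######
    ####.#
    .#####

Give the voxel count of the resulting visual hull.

before carving: 216 voxels (6×6×6)
V1 y: intersect with XZ mask (23 set) -- 138 left
V2 z: intersect with XY mask (30 set) -- 115 left
V3 x: intersect with YZ mask (27 set) -- 82 left

|visual hull| = 82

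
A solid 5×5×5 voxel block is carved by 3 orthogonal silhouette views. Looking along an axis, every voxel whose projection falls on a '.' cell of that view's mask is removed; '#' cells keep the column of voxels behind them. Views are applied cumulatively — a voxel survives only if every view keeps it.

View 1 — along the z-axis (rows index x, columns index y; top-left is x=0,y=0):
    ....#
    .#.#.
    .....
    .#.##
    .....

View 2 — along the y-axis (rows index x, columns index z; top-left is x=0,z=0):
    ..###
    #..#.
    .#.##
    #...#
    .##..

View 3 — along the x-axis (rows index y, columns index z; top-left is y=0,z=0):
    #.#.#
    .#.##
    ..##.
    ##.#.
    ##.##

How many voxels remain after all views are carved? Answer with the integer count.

|visual hull| = 9

full grid |V| = 125
after view 1 [z-axis, 6 of 25 cells solid] → remaining = 30
after view 2 [y-axis, 12 of 25 cells solid] → remaining = 13
after view 3 [x-axis, 15 of 25 cells solid] → remaining = 9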